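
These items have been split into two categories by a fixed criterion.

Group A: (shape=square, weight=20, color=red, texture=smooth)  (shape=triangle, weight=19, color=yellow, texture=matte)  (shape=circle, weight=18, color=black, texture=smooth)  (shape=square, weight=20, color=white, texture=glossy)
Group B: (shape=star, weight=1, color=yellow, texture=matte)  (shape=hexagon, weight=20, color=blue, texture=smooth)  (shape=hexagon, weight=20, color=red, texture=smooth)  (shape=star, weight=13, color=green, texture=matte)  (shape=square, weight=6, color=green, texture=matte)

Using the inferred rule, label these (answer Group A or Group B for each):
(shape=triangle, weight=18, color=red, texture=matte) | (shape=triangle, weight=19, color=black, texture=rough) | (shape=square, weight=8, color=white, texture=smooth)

Group A, Group A, Group B

The pattern is that an item is 'Group A' exactly when: shape is not hexagon AND weight ≥ 18.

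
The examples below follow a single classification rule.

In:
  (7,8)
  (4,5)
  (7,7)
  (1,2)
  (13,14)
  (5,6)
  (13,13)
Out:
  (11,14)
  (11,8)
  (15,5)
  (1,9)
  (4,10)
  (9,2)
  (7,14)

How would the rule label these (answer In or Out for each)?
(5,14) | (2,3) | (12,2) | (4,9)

Out, In, Out, Out

The classifier is using: |first − second| ≤ 1.
(5,14) → |5−14| = 9 → Out.
(2,3) → |2−3| = 1 → In.
(12,2) → |12−2| = 10 → Out.
(4,9) → |4−9| = 5 → Out.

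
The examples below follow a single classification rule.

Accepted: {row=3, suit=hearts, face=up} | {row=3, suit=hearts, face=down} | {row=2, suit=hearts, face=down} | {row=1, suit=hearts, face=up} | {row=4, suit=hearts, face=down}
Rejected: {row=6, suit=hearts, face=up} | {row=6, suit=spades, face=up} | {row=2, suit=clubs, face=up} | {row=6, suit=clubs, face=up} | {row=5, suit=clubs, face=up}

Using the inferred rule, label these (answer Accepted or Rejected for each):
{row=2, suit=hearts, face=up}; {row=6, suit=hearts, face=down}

Accepted, Rejected

'Accepted' ⟺ suit is hearts AND row ≤ 4.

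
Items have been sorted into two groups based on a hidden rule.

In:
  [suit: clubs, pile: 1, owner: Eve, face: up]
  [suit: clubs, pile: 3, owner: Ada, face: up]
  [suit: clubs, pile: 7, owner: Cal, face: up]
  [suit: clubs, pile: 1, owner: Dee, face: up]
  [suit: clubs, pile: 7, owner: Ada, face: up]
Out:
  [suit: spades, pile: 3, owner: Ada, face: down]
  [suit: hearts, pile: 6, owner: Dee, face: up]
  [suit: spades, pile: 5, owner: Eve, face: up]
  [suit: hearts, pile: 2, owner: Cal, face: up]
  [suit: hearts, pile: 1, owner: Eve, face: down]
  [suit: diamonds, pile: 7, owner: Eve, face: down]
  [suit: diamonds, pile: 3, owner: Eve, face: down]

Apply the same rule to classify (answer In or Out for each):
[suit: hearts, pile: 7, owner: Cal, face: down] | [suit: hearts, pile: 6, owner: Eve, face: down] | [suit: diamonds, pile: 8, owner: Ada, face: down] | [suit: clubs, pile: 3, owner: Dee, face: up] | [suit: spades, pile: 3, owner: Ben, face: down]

Out, Out, Out, In, Out

Rule: suit is clubs. This holds for each 'In' example and fails for each 'Out' one.
[suit: hearts, pile: 7, owner: Cal, face: down]: Out (suit is hearts).
[suit: hearts, pile: 6, owner: Eve, face: down]: Out (suit is hearts).
[suit: diamonds, pile: 8, owner: Ada, face: down]: Out (suit is diamonds).
[suit: clubs, pile: 3, owner: Dee, face: up]: In (suit is clubs).
[suit: spades, pile: 3, owner: Ben, face: down]: Out (suit is spades).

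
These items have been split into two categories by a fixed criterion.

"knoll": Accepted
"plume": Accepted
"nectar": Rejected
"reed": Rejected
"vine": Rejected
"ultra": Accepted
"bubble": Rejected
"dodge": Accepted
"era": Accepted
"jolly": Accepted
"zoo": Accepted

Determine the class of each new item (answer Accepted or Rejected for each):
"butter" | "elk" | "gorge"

Rejected, Accepted, Accepted

One predicate separates the groups cleanly: odd length.
"butter" — length 6, hence Rejected. "elk" — length 3, hence Accepted. "gorge" — length 5, hence Accepted.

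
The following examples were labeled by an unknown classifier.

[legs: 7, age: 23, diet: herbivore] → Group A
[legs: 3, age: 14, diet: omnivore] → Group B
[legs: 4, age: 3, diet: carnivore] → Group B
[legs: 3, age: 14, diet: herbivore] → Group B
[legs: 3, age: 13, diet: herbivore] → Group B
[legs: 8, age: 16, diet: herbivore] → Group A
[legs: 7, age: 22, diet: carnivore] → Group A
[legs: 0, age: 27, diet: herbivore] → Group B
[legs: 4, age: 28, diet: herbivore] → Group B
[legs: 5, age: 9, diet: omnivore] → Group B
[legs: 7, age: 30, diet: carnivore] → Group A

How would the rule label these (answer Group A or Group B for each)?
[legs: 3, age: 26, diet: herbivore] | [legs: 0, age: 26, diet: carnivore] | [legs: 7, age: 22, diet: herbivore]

The rule appears to be: legs ≥ 7.

Group B, Group B, Group A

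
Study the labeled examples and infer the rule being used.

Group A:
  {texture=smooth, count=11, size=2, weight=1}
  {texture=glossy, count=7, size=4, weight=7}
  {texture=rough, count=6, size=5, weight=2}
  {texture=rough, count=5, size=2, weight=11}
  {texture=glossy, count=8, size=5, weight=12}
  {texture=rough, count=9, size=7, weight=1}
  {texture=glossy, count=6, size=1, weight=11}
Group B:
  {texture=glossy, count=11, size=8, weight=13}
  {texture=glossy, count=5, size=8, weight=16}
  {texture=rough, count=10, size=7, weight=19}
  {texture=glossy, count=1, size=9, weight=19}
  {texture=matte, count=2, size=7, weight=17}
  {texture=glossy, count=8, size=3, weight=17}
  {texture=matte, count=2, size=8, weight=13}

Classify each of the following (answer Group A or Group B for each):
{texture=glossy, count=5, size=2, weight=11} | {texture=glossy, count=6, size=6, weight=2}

'Group A' ⟺ weight ≤ 12.
Group A: {texture=glossy, count=5, size=2, weight=11}, since weight = 11.
Group A: {texture=glossy, count=6, size=6, weight=2}, since weight = 2.

Group A, Group A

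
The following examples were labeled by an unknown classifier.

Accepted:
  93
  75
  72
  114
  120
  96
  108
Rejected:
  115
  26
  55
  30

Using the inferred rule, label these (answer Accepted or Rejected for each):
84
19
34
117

Accepted, Rejected, Rejected, Accepted

Rule: multiple of 3 AND at least 55. This holds for each 'Accepted' example and fails for each 'Rejected' one.
84: Accepted (84 = 3·28, 84 ≥ 55). 19: Rejected (19 = 3·6 + 1, 19 < 55). 34: Rejected (34 = 3·11 + 1, 34 < 55). 117: Accepted (117 = 3·39, 117 ≥ 55).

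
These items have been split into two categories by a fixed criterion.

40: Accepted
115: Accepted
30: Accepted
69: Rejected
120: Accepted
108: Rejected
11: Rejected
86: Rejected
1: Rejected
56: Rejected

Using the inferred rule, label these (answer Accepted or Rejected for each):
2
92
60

Rejected, Rejected, Accepted

The simplest hypothesis consistent with all the labels is: multiple of 5.
2 — 2 = 5·0 + 2, hence Rejected.
92 — 92 = 5·18 + 2, hence Rejected.
60 — 60 = 5·12, hence Accepted.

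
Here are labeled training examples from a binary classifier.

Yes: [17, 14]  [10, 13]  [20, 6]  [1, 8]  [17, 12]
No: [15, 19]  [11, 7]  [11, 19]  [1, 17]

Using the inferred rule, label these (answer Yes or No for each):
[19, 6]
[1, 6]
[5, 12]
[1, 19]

Yes, Yes, Yes, No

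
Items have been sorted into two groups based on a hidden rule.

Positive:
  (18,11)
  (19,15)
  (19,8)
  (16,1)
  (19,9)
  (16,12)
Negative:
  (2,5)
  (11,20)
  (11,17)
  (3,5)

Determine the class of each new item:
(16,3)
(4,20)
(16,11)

Positive, Negative, Positive

Every 'Positive' example satisfies: first > second. None of the 'Negative' examples do.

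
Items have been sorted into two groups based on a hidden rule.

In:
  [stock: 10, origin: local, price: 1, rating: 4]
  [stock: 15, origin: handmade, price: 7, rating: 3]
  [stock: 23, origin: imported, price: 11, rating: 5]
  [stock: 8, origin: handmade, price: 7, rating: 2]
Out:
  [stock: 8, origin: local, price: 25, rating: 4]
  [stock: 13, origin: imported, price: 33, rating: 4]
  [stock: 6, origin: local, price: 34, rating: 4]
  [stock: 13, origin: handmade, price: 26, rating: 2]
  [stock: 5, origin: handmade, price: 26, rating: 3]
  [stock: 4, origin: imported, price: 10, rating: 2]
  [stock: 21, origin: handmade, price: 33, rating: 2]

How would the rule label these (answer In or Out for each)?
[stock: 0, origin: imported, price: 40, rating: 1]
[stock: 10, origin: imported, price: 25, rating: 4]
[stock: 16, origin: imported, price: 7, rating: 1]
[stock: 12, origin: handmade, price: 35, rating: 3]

Out, Out, In, Out

The classifier is using: price ≤ 11 AND stock ≥ 5.
[stock: 0, origin: imported, price: 40, rating: 1] → price = 40, stock = 0 → Out. [stock: 10, origin: imported, price: 25, rating: 4] → price = 25, stock = 10 → Out. [stock: 16, origin: imported, price: 7, rating: 1] → price = 7, stock = 16 → In. [stock: 12, origin: handmade, price: 35, rating: 3] → price = 35, stock = 12 → Out.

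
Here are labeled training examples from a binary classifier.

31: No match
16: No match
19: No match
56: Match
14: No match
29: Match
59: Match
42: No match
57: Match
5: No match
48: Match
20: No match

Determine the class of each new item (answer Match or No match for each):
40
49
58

The rule appears to be: digit sum ≥ 11.

No match, Match, Match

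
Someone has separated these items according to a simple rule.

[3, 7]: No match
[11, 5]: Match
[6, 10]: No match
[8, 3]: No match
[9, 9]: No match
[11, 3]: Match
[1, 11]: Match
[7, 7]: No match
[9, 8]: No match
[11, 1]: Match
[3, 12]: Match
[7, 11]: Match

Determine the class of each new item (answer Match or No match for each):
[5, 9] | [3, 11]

The classifier is using: max ≥ 11.
[5, 9]: No match (max 9).
[3, 11]: Match (max 11).

No match, Match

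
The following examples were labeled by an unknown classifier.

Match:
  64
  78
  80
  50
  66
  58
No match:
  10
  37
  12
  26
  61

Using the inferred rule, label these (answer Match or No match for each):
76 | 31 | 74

Rule: even AND at least 37. This holds for each 'Match' example and fails for each 'No match' one.
76: 76 is even, 76 ≥ 37 — matches, so Match.
31: 31 is odd, 31 < 37 — fails the rule, so No match.
74: 74 is even, 74 ≥ 37 — matches, so Match.

Match, No match, Match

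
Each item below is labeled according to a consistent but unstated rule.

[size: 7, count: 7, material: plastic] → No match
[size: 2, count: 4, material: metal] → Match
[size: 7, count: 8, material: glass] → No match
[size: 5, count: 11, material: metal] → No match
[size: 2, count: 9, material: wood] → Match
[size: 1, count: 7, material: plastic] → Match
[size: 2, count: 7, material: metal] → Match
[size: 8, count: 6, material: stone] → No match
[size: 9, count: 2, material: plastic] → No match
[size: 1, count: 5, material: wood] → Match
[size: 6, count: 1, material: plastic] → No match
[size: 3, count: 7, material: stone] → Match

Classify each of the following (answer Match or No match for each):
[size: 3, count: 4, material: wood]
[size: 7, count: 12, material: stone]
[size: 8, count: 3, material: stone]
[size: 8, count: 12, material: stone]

Match, No match, No match, No match

Every 'Match' example satisfies: size ≤ 3. None of the 'No match' examples do.
[size: 3, count: 4, material: wood]: size = 3 — satisfies this, so Match.
[size: 7, count: 12, material: stone]: size = 7 — does not fit, so No match.
[size: 8, count: 3, material: stone]: size = 8 — does not fit, so No match.
[size: 8, count: 12, material: stone]: size = 8 — does not fit, so No match.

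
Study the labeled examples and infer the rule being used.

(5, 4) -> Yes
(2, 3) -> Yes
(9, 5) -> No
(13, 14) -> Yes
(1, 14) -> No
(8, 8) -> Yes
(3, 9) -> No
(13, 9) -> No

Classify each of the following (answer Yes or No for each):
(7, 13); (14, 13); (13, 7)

No, Yes, No

The rule appears to be: |first − second| ≤ 1.
(7, 13): No (|7−13| = 6).
(14, 13): Yes (|14−13| = 1).
(13, 7): No (|13−7| = 6).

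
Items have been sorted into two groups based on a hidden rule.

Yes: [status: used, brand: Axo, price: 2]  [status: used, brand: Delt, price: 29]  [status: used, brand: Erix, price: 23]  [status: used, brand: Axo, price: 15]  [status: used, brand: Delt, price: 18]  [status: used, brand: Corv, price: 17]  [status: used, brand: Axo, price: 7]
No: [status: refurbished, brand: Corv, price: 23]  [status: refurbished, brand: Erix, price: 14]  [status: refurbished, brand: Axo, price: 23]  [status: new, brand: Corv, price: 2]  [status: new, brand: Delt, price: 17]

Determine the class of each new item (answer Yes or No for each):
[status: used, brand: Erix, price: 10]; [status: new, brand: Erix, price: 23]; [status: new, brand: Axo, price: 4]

Yes, No, No

Rule: status is used. This holds for each 'Yes' example and fails for each 'No' one.
[status: used, brand: Erix, price: 10]: Yes (status is used). [status: new, brand: Erix, price: 23]: No (status is new). [status: new, brand: Axo, price: 4]: No (status is new).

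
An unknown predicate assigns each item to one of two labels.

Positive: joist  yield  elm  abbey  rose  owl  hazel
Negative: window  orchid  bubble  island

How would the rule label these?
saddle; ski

The distinguishing property — length ≤ 5 — holds for all the 'Positive' cases and none of the 'Negative' cases.
saddle: length 6 — fails the rule, so Negative.
ski: length 3 — checks out, so Positive.

Negative, Positive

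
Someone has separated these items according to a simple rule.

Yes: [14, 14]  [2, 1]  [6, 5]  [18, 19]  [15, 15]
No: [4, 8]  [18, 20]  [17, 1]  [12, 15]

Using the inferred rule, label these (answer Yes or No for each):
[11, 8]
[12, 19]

No, No

'Yes' ⟺ |first − second| ≤ 1.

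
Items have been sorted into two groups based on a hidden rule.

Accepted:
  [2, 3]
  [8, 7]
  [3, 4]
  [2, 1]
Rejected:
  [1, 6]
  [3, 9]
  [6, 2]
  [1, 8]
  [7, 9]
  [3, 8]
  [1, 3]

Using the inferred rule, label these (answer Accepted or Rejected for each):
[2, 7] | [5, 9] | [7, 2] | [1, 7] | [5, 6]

Rejected, Rejected, Rejected, Rejected, Accepted

One predicate separates the groups cleanly: |first − second| ≤ 1.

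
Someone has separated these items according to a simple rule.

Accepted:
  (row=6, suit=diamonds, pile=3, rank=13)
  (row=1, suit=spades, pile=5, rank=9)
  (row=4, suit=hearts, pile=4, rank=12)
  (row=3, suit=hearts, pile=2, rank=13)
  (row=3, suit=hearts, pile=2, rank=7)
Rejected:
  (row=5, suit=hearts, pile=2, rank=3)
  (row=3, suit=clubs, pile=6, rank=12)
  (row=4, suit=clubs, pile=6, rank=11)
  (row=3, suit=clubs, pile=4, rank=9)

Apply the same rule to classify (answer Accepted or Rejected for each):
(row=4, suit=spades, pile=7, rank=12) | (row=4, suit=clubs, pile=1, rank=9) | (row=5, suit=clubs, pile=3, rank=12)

The classifier is using: suit is not clubs AND rank ≥ 7.
(row=4, suit=spades, pile=7, rank=12): suit is spades, rank = 12 — has this property, so Accepted. (row=4, suit=clubs, pile=1, rank=9): suit is clubs, rank = 9 — doesn't qualify, so Rejected. (row=5, suit=clubs, pile=3, rank=12): suit is clubs, rank = 12 — doesn't qualify, so Rejected.

Accepted, Rejected, Rejected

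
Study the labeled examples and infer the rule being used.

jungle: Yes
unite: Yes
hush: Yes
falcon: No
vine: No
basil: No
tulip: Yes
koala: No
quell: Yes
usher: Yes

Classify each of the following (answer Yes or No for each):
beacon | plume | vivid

A rule that fits every label: contains 'u' — true of each 'Yes' example, false of each 'No' one.
No: beacon, since no 'u'.
Yes: plume, since has 'u'.
No: vivid, since no 'u'.

No, Yes, No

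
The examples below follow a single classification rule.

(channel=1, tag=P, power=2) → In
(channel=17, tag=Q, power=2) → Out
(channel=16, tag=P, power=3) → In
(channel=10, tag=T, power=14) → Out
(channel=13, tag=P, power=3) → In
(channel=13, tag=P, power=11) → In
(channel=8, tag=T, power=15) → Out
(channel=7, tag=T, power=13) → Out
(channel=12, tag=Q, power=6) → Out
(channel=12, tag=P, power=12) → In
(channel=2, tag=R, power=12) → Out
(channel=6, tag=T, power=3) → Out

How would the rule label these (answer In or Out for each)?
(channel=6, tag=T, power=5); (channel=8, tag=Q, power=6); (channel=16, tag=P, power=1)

Comparing the two groups points to one rule — tag is P.
(channel=6, tag=T, power=5): Out (tag is T). (channel=8, tag=Q, power=6): Out (tag is Q). (channel=16, tag=P, power=1): In (tag is P).

Out, Out, In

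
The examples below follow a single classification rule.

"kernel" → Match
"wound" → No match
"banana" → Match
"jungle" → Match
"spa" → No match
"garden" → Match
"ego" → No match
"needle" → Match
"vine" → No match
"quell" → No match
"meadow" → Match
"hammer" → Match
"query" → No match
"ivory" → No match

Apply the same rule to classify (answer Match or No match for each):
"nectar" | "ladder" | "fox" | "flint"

Match, Match, No match, No match

Every 'Match' example satisfies: length 6. None of the 'No match' examples do.
"nectar" → length 6 → Match. "ladder" → length 6 → Match. "fox" → length 3 → No match. "flint" → length 5 → No match.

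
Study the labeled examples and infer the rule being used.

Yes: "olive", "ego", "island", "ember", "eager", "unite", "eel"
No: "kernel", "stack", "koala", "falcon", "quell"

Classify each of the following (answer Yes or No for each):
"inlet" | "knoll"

Yes, No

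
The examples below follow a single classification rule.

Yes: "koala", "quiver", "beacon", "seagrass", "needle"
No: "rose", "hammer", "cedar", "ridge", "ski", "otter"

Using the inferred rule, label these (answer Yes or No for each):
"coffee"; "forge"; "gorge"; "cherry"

Yes, No, No, No

Rule: has ≥ 3 vowels. This holds for each 'Yes' example and fails for each 'No' one.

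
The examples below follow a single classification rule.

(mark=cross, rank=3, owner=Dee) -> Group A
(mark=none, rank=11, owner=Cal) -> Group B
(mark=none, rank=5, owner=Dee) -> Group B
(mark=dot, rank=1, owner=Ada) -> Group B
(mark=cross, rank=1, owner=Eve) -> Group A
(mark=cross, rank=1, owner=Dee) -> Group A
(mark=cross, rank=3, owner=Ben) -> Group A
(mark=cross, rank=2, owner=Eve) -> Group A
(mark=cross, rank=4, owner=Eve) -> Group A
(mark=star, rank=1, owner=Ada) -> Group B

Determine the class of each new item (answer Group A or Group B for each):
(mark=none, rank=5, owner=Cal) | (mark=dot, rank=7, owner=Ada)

Group B, Group B

The pattern is that an item is 'Group A' exactly when: mark is cross.
(mark=none, rank=5, owner=Cal) → mark is none → Group B. (mark=dot, rank=7, owner=Ada) → mark is dot → Group B.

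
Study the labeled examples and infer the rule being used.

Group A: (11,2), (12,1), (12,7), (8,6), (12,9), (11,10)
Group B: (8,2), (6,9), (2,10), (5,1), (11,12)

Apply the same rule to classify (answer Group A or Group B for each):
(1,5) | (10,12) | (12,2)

Group B, Group B, Group A

Rule: first > second AND sum ≥ 12. This holds for each 'Group A' example and fails for each 'Group B' one.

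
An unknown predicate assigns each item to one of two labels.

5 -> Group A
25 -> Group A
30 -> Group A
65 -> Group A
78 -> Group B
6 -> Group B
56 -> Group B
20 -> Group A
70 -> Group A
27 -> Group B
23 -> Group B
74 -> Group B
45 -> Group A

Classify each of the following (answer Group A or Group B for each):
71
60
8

Group B, Group A, Group B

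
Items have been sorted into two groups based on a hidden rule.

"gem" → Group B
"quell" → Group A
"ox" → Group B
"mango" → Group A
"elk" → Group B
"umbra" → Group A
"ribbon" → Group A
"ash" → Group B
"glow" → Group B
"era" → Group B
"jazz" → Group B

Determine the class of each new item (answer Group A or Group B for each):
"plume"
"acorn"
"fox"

Group A, Group A, Group B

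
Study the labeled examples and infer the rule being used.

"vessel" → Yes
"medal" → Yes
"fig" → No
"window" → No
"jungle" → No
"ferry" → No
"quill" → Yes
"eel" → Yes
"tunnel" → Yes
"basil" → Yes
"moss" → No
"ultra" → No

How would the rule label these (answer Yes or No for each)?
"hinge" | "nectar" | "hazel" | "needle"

No, No, Yes, No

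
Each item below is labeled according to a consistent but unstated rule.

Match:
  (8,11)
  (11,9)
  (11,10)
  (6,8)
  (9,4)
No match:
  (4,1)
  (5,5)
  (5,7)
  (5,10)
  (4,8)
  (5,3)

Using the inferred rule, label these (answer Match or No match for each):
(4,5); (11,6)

No match, Match

The pattern is that an item is 'Match' exactly when: first ≥ 6.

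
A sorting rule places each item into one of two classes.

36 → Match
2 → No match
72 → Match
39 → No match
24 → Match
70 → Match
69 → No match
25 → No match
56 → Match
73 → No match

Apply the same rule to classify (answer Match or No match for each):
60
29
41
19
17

Match, No match, No match, No match, No match

The simplest hypothesis consistent with all the labels is: even AND at least 24.
60: Match (60 is even, 60 ≥ 24).
29: No match (29 is odd, 29 ≥ 24).
41: No match (41 is odd, 41 ≥ 24).
19: No match (19 is odd, 19 < 24).
17: No match (17 is odd, 17 < 24).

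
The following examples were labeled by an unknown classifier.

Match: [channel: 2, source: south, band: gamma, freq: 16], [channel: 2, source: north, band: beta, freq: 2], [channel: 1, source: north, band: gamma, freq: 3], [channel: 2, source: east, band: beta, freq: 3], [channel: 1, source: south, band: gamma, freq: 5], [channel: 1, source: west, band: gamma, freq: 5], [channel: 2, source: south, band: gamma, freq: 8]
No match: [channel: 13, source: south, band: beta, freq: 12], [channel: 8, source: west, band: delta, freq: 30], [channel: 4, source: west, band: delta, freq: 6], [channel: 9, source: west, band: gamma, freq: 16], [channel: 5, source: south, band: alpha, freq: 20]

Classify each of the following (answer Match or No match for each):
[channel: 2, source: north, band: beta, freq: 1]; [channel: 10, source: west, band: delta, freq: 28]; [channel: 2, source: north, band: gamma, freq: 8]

The simplest hypothesis consistent with all the labels is: channel ≤ 2.
[channel: 2, source: north, band: beta, freq: 1]: channel = 2 — checks out, so Match. [channel: 10, source: west, band: delta, freq: 28]: channel = 10 — does not pass, so No match. [channel: 2, source: north, band: gamma, freq: 8]: channel = 2 — checks out, so Match.

Match, No match, Match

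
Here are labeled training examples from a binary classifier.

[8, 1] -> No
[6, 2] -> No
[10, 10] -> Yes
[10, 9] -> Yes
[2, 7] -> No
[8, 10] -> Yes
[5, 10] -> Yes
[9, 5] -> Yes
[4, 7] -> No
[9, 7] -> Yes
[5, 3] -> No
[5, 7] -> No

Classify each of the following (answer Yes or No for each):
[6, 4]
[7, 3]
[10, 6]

'Yes' ⟺ sum ≥ 14.
[6, 4] → 6+4 = 10 → No. [7, 3] → 7+3 = 10 → No. [10, 6] → 10+6 = 16 → Yes.

No, No, Yes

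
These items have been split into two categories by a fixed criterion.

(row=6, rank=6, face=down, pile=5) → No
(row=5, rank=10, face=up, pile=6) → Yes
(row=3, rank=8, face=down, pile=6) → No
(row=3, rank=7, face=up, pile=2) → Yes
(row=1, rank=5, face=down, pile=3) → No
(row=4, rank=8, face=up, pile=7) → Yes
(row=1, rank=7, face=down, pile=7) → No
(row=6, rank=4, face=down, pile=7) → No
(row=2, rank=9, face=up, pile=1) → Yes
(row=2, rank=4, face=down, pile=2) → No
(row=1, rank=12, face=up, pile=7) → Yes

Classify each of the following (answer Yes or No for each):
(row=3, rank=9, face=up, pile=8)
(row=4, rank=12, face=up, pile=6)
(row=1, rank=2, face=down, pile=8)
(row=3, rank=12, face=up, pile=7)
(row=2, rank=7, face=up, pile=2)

Yes, Yes, No, Yes, Yes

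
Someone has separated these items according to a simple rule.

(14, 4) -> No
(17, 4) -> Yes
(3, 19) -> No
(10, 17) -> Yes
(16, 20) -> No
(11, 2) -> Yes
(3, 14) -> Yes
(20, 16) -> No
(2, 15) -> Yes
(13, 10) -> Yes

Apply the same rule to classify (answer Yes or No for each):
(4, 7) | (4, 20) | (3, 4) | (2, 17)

'Yes' ⟺ sum is odd.
(4, 7) → 4+7 = 11 → Yes.
(4, 20) → 4+20 = 24 → No.
(3, 4) → 3+4 = 7 → Yes.
(2, 17) → 2+17 = 19 → Yes.

Yes, No, Yes, Yes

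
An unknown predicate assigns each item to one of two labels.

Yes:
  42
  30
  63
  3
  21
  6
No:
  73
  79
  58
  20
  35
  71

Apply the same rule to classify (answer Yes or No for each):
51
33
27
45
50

Yes, Yes, Yes, Yes, No

Every 'Yes' example satisfies: multiple of 3. None of the 'No' examples do.
51 — 51 = 3·17, hence Yes. 33 — 33 = 3·11, hence Yes. 27 — 27 = 3·9, hence Yes. 45 — 45 = 3·15, hence Yes. 50 — 50 = 3·16 + 2, hence No.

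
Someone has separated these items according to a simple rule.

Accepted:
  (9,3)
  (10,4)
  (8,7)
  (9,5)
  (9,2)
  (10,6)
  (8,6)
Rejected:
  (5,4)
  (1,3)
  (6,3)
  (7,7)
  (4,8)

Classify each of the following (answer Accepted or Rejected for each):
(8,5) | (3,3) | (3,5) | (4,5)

Accepted, Rejected, Rejected, Rejected

All 'Accepted' examples share one property — first ≥ 8 — and every 'Rejected' example lacks it.
(8,5): first 8, has this property → Accepted.
(3,3): first 3, does not pass → Rejected.
(3,5): first 3, does not pass → Rejected.
(4,5): first 4, does not pass → Rejected.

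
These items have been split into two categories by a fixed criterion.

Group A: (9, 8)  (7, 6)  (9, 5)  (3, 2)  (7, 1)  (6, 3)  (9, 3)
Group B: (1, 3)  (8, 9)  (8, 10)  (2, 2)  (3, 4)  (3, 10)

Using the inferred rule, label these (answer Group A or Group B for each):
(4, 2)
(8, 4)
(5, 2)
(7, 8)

'Group A' ⟺ first > second.
(4, 2): 4 > 2 — satisfies this, so Group A. (8, 4): 8 > 4 — satisfies this, so Group A. (5, 2): 5 > 2 — satisfies this, so Group A. (7, 8): 7 < 8 — fails the rule, so Group B.

Group A, Group A, Group A, Group B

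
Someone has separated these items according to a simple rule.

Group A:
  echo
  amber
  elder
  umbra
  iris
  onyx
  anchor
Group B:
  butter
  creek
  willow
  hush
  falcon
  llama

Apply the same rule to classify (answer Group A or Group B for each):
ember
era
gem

The simplest hypothesis consistent with all the labels is: starts with a vowel.
ember: starts with 'e', passes → Group A.
era: starts with 'e', passes → Group A.
gem: starts with 'g', does not pass → Group B.

Group A, Group A, Group B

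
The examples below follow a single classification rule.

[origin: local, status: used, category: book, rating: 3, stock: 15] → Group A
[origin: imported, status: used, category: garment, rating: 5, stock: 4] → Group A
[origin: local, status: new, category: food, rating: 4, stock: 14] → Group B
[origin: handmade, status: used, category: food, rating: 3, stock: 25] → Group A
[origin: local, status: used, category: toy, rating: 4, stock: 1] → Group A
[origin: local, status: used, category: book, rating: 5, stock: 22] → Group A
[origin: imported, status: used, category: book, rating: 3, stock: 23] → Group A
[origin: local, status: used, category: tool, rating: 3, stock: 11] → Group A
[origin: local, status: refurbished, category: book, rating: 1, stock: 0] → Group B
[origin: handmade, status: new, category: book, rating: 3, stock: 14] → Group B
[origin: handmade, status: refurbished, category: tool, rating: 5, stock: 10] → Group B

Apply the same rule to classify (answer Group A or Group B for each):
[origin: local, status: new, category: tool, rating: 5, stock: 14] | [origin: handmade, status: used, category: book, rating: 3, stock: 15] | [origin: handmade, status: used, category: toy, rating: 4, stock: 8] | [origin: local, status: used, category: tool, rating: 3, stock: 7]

Group B, Group A, Group A, Group A

One predicate separates the groups cleanly: status is used.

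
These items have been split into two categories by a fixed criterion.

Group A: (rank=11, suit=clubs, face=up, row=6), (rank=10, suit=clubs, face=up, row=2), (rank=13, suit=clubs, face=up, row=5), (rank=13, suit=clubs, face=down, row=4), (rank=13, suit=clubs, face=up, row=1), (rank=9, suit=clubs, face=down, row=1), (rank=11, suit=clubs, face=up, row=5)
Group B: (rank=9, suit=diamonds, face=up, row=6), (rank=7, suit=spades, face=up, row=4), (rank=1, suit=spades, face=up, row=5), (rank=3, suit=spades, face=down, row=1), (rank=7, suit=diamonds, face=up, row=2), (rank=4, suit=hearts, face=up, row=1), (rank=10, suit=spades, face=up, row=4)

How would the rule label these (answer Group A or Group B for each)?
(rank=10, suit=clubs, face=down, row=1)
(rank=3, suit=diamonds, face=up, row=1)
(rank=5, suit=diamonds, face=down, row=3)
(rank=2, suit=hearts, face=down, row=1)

Group A, Group B, Group B, Group B

Comparing the two groups points to one rule — suit is clubs.
(rank=10, suit=clubs, face=down, row=1) — suit is clubs, hence Group A. (rank=3, suit=diamonds, face=up, row=1) — suit is diamonds, hence Group B. (rank=5, suit=diamonds, face=down, row=3) — suit is diamonds, hence Group B. (rank=2, suit=hearts, face=down, row=1) — suit is hearts, hence Group B.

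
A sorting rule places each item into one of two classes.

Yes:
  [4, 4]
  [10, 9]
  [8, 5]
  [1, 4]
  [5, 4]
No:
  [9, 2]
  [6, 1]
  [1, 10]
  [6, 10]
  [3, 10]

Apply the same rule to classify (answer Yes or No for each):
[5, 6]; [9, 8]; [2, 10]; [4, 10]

Yes, Yes, No, No

One predicate separates the groups cleanly: |first − second| ≤ 3.
[5, 6] — |5−6| = 1, hence Yes. [9, 8] — |9−8| = 1, hence Yes. [2, 10] — |2−10| = 8, hence No. [4, 10] — |4−10| = 6, hence No.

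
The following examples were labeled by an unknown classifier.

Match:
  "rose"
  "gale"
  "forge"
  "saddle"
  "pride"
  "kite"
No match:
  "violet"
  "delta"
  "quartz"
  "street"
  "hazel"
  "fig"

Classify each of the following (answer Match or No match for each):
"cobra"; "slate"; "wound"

No match, Match, No match

Rule: ends with 'e'. This holds for each 'Match' example and fails for each 'No match' one.
No match: "cobra", since ends with 'a'.
Match: "slate", since ends with 'e'.
No match: "wound", since ends with 'd'.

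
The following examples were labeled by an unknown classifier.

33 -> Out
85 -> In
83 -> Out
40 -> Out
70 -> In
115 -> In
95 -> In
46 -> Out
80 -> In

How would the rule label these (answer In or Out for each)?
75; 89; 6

In, Out, Out

The simplest hypothesis consistent with all the labels is: multiple of 5 AND at least 46.
75 — 75 = 5·15, 75 ≥ 46, hence In. 89 — 89 = 5·17 + 4, 89 ≥ 46, hence Out. 6 — 6 = 5·1 + 1, 6 < 46, hence Out.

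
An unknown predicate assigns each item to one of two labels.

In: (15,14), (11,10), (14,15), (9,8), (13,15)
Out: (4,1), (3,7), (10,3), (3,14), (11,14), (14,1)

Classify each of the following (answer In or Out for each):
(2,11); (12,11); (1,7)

A rule that fits every label: |first − second| ≤ 2 — true of each 'In' example, false of each 'Out' one.
(2,11): Out (|2−11| = 9).
(12,11): In (|12−11| = 1).
(1,7): Out (|1−7| = 6).

Out, In, Out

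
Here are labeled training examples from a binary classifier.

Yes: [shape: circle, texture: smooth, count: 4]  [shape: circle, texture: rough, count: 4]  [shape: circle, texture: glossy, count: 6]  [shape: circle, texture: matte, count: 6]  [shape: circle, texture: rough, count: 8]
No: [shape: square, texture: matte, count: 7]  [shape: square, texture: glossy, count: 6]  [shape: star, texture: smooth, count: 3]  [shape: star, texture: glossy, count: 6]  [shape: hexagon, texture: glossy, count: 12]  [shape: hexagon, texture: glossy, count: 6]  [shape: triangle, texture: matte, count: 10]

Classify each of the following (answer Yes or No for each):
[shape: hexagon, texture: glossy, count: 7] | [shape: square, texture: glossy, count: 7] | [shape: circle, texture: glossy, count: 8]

No, No, Yes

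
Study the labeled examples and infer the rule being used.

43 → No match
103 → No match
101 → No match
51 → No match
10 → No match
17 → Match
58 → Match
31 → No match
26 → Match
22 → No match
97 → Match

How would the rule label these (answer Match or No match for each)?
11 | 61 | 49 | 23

The common property of the 'Match' items is: digit sum ≥ 8. No 'No match' item has it.
11 — digit sum 1+1 = 2, hence No match. 61 — digit sum 6+1 = 7, hence No match. 49 — digit sum 4+9 = 13, hence Match. 23 — digit sum 2+3 = 5, hence No match.

No match, No match, Match, No match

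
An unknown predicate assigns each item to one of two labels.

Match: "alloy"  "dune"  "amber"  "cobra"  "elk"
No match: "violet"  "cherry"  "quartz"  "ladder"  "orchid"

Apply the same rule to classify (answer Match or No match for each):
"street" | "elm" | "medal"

No match, Match, Match

The pattern is that an item is 'Match' exactly when: length ≤ 5.
"street": length 6 — fails this test, so No match. "elm": length 3 — satisfies this, so Match. "medal": length 5 — satisfies this, so Match.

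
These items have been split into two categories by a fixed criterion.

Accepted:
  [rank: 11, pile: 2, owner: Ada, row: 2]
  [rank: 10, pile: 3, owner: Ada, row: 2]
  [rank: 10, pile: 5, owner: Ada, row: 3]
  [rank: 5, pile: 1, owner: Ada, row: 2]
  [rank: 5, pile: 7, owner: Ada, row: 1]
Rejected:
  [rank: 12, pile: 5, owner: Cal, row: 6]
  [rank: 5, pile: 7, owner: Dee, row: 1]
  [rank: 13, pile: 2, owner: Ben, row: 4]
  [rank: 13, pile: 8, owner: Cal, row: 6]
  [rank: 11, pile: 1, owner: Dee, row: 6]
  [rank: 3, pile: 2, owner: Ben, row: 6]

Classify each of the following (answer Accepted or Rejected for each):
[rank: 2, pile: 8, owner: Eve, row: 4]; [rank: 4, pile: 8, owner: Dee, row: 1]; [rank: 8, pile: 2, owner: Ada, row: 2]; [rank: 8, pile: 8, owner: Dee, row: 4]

The rule appears to be: owner is Ada.
[rank: 2, pile: 8, owner: Eve, row: 4] — owner is Eve, hence Rejected.
[rank: 4, pile: 8, owner: Dee, row: 1] — owner is Dee, hence Rejected.
[rank: 8, pile: 2, owner: Ada, row: 2] — owner is Ada, hence Accepted.
[rank: 8, pile: 8, owner: Dee, row: 4] — owner is Dee, hence Rejected.

Rejected, Rejected, Accepted, Rejected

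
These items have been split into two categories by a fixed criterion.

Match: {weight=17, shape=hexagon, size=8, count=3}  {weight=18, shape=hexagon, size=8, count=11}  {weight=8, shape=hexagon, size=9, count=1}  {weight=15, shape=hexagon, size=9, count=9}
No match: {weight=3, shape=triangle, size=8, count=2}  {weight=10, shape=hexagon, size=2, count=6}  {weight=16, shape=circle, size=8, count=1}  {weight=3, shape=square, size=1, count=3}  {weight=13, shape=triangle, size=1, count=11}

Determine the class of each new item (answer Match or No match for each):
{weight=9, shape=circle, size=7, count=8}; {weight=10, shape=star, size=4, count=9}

The rule appears to be: shape is hexagon AND size ≥ 8.

No match, No match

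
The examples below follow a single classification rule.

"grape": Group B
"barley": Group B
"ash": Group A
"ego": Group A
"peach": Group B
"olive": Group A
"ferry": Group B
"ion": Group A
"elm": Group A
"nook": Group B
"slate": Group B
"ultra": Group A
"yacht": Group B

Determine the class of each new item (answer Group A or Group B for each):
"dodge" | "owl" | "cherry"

Group B, Group A, Group B

Checking candidate rules against both groups, what survives is: starts with a vowel.
"dodge": Group B (starts with 'd').
"owl": Group A (starts with 'o').
"cherry": Group B (starts with 'c').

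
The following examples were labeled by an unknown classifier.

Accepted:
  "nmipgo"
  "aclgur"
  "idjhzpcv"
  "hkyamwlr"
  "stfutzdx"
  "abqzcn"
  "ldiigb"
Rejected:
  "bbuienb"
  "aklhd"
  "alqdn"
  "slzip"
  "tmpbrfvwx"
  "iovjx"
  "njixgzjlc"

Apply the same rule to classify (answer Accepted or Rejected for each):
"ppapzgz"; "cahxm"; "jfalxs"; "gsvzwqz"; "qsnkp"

Rejected, Rejected, Accepted, Rejected, Rejected

All 'Accepted' examples share one property — even length — and every 'Rejected' example lacks it.
Rejected: "ppapzgz", since length 7. Rejected: "cahxm", since length 5. Accepted: "jfalxs", since length 6. Rejected: "gsvzwqz", since length 7. Rejected: "qsnkp", since length 5.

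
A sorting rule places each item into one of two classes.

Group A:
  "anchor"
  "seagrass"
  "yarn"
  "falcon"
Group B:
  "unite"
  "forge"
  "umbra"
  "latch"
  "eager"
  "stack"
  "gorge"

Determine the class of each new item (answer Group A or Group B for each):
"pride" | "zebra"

Group B, Group B

The rule appears to be: even length.
"pride": Group B (length 5).
"zebra": Group B (length 5).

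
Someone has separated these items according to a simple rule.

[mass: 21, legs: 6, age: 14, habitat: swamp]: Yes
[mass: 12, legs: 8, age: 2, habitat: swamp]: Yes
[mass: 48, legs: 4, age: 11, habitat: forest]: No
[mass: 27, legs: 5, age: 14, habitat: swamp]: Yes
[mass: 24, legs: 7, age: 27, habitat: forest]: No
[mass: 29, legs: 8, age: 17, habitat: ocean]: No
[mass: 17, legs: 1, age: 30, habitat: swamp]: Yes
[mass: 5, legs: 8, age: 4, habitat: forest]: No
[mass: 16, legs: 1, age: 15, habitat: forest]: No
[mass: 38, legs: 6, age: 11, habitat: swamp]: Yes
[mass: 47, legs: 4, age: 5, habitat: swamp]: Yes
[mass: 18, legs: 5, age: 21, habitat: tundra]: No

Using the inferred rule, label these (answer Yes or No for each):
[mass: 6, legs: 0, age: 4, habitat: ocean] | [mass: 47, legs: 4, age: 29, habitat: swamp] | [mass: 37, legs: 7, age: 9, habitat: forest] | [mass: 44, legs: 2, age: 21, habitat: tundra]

All 'Yes' examples share one property — habitat is swamp — and every 'No' example lacks it.
[mass: 6, legs: 0, age: 4, habitat: ocean]: No (habitat is ocean). [mass: 47, legs: 4, age: 29, habitat: swamp]: Yes (habitat is swamp). [mass: 37, legs: 7, age: 9, habitat: forest]: No (habitat is forest). [mass: 44, legs: 2, age: 21, habitat: tundra]: No (habitat is tundra).

No, Yes, No, No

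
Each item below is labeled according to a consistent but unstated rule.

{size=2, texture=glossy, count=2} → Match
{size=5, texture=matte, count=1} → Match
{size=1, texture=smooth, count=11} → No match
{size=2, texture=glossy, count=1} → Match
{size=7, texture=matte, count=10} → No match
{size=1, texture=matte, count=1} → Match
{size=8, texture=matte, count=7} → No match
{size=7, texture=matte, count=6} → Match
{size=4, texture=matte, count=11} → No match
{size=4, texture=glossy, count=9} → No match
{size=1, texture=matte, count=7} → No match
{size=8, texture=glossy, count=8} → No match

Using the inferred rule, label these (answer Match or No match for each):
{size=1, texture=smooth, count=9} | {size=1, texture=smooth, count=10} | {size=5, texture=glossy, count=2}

No match, No match, Match

The common property of the 'Match' items is: count ≤ 6. No 'No match' item has it.
{size=1, texture=smooth, count=9}: count = 9 — does not satisfy this, so No match. {size=1, texture=smooth, count=10}: count = 10 — does not satisfy this, so No match. {size=5, texture=glossy, count=2}: count = 2 — has this property, so Match.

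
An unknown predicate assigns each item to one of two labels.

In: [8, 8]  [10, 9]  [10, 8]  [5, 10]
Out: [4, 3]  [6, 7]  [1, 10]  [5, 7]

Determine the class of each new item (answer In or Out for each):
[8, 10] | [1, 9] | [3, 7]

In, Out, Out

One predicate separates the groups cleanly: sum ≥ 15.
In: [8, 10], since 8+10 = 18.
Out: [1, 9], since 1+9 = 10.
Out: [3, 7], since 3+7 = 10.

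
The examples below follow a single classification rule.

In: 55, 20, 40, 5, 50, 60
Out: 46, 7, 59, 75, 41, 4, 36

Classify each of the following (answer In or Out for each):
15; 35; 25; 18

A rule that fits every label: multiple of 5 AND at most 60 — true of each 'In' example, false of each 'Out' one.
15: 15 = 5·3, 15 ≤ 60, qualifies → In. 35: 35 = 5·7, 35 ≤ 60, qualifies → In. 25: 25 = 5·5, 25 ≤ 60, qualifies → In. 18: 18 = 5·3 + 3, 18 ≤ 60, doesn't qualify → Out.

In, In, In, Out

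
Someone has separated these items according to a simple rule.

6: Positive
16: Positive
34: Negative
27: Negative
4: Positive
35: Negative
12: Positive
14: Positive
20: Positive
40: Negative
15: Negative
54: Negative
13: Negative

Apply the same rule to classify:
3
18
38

Negative, Positive, Negative

A rule that fits every label: even AND at most 20 — true of each 'Positive' example, false of each 'Negative' one.
3: Negative (3 is odd, 3 ≤ 20).
18: Positive (18 is even, 18 ≤ 20).
38: Negative (38 is even, 38 > 20).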